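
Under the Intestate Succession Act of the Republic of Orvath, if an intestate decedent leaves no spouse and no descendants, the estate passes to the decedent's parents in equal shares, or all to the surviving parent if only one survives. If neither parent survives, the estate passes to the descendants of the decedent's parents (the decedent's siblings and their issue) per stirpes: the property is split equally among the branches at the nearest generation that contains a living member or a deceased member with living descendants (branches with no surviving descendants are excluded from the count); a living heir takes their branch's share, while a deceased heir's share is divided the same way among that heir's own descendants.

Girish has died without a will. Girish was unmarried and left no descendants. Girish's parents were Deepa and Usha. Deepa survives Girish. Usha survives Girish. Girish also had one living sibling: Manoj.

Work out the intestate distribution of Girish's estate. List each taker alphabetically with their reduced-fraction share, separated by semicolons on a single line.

Deepa 1/2; Usha 1/2

Both parents survive, so Deepa and Usha each take 1/2. The siblings take nothing because a surviving parent has priority.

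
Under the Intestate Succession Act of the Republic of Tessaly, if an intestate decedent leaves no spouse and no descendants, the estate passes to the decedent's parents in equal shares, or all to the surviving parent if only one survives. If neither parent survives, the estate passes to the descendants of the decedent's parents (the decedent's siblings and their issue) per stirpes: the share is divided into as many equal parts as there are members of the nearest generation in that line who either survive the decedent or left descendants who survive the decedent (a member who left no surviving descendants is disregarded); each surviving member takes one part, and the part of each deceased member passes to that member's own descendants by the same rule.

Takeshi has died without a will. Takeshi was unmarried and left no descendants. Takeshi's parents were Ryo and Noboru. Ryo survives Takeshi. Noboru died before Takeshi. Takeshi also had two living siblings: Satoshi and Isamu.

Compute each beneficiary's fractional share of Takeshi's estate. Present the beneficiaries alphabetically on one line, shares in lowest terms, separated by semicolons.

Ryo 1

Only one parent, Ryo, survives, so Ryo takes the entire estate. The siblings take nothing because a surviving parent has priority.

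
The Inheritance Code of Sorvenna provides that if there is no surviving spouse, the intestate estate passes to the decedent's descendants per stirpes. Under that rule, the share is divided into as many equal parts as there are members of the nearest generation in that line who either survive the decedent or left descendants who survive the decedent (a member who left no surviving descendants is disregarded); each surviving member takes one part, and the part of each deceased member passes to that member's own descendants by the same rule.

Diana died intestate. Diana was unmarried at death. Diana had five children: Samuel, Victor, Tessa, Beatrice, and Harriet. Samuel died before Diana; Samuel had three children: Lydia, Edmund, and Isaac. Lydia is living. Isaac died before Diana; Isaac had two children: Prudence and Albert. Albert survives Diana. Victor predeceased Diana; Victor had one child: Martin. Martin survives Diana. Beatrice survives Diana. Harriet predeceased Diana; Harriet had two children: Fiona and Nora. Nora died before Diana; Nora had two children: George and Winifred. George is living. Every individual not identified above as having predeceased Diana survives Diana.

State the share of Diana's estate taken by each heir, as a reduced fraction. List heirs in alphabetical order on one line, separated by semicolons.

There is no surviving spouse, so the entire estate passes to Diana's descendants per stirpes.
The estate is divided into 5 equal shares of 1/5 among Samuel, Victor, Tessa, Beatrice, Harriet.
Samuel predeceased; the 1/5 allotted to Samuel's branch passes to Samuel's issue by representation.
The 1/5 is divided into 3 equal shares of 1/15 among Lydia, Edmund, Isaac.
Lydia is living and takes 1/15.
Edmund is living and takes 1/15.
Isaac predeceased; the 1/15 allotted to Isaac's branch passes to Isaac's issue by representation.
The 1/15 is divided into 2 equal shares of 1/30 among Prudence, Albert.
Prudence is living and takes 1/30.
Albert is living and takes 1/30.
Victor predeceased; the 1/5 allotted to Victor's branch passes to Victor's issue by representation.
Martin is the sole taker at this level and receives the full 1/5.
Tessa is living and takes 1/5.
Beatrice is living and takes 1/5.
Harriet predeceased; the 1/5 allotted to Harriet's branch passes to Harriet's issue by representation.
The 1/5 is divided into 2 equal shares of 1/10 among Fiona, Nora.
Fiona is living and takes 1/10.
Nora predeceased; the 1/10 allotted to Nora's branch passes to Nora's issue by representation.
The 1/10 is divided into 2 equal shares of 1/20 among George, Winifred.
George is living and takes 1/20.
Winifred is living and takes 1/20.

Albert 1/30; Beatrice 1/5; Edmund 1/15; Fiona 1/10; George 1/20; Lydia 1/15; Martin 1/5; Prudence 1/30; Tessa 1/5; Winifred 1/20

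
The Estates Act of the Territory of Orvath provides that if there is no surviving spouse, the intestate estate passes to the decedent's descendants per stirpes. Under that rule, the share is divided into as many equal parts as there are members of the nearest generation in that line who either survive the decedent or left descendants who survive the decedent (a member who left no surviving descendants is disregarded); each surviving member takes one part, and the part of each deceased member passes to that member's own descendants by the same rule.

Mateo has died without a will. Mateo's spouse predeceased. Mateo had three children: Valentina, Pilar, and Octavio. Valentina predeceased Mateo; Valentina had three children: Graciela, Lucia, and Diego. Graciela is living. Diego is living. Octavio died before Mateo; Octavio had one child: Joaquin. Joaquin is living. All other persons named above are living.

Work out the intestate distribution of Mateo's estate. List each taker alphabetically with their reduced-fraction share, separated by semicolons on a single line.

There is no surviving spouse, so the entire estate passes to Mateo's descendants per stirpes.
The estate is divided into 3 equal shares of 1/3 among Valentina, Pilar, Octavio.
Valentina predeceased; the 1/3 allotted to Valentina's branch passes to Valentina's issue by representation.
The 1/3 is divided into 3 equal shares of 1/9 among Graciela, Lucia, Diego.
Graciela is living and takes 1/9.
Lucia is living and takes 1/9.
Diego is living and takes 1/9.
Pilar is living and takes 1/3.
Octavio predeceased; the 1/3 allotted to Octavio's branch passes to Octavio's issue by representation.
Joaquin is the sole taker at this level and receives the full 1/3.

Diego 1/9; Graciela 1/9; Joaquin 1/3; Lucia 1/9; Pilar 1/3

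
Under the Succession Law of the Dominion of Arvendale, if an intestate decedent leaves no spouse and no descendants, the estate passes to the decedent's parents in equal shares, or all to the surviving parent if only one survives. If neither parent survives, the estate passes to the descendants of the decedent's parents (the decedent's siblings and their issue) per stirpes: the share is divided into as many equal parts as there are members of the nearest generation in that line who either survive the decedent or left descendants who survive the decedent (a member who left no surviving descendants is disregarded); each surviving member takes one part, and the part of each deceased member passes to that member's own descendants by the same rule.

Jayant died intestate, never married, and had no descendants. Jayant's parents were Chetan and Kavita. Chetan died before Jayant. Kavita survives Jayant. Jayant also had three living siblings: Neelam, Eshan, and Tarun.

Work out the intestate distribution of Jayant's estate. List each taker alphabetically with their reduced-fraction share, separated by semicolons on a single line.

Only one parent, Kavita, survives, so Kavita takes the entire estate. The siblings take nothing because a surviving parent has priority.

Kavita 1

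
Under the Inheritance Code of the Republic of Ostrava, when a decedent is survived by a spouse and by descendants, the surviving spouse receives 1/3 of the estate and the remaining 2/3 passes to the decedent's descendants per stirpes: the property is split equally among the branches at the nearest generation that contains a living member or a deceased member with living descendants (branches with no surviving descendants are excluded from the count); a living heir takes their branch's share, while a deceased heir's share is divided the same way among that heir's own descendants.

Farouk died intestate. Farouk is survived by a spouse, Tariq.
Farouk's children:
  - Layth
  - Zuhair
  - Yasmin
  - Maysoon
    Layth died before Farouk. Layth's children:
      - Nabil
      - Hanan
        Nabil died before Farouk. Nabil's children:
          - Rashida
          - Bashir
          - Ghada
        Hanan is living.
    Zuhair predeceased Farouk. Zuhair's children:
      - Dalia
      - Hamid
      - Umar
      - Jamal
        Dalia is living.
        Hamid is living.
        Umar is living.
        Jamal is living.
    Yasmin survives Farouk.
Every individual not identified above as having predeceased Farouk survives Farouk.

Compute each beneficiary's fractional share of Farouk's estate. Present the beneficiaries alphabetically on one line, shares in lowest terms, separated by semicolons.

Bashir 1/36; Dalia 1/24; Ghada 1/36; Hamid 1/24; Hanan 1/12; Jamal 1/24; Maysoon 1/6; Rashida 1/36; Tariq 1/3; Umar 1/24; Yasmin 1/6

Tariq, as surviving spouse, takes 1/3.
The remaining 2/3 passes to Farouk's descendants per stirpes.
The 2/3 is divided into 4 equal shares of 1/6 among Layth, Zuhair, Yasmin, Maysoon.
Layth predeceased; the 1/6 allotted to Layth's branch passes to Layth's issue by representation.
The 1/6 is divided into 2 equal shares of 1/12 among Nabil, Hanan.
Nabil predeceased; the 1/12 allotted to Nabil's branch passes to Nabil's issue by representation.
The 1/12 is divided into 3 equal shares of 1/36 among Rashida, Bashir, Ghada.
Rashida is living and takes 1/36.
Bashir is living and takes 1/36.
Ghada is living and takes 1/36.
Hanan is living and takes 1/12.
Zuhair predeceased; the 1/6 allotted to Zuhair's branch passes to Zuhair's issue by representation.
The 1/6 is divided into 4 equal shares of 1/24 among Dalia, Hamid, Umar, Jamal.
Dalia is living and takes 1/24.
Hamid is living and takes 1/24.
Umar is living and takes 1/24.
Jamal is living and takes 1/24.
Yasmin is living and takes 1/6.
Maysoon is living and takes 1/6.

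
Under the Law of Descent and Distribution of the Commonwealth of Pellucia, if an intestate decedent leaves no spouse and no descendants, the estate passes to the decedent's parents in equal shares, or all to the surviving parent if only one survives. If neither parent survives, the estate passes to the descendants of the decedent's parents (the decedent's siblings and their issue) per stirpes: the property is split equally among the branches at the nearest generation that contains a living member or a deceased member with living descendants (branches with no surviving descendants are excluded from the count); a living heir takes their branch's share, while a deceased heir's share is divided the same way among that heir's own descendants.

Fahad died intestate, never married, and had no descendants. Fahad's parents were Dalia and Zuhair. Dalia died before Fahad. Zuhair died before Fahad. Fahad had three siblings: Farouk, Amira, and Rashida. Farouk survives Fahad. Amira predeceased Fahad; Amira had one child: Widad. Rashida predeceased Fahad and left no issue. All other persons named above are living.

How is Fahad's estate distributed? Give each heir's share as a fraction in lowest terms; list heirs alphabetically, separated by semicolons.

Farouk 1/2; Widad 1/2

Neither parent survives and there are no descendants, so the estate passes to Fahad's siblings and their issue per stirpes.
Rashida left no surviving issue, so that branch lapses and is disregarded.
The estate is divided into 2 equal shares of 1/2 among Farouk, Amira.
Farouk is living and takes 1/2.
Amira predeceased; the 1/2 allotted to Amira's branch passes to Amira's issue by representation.
Widad is the sole taker at this level and receives the full 1/2.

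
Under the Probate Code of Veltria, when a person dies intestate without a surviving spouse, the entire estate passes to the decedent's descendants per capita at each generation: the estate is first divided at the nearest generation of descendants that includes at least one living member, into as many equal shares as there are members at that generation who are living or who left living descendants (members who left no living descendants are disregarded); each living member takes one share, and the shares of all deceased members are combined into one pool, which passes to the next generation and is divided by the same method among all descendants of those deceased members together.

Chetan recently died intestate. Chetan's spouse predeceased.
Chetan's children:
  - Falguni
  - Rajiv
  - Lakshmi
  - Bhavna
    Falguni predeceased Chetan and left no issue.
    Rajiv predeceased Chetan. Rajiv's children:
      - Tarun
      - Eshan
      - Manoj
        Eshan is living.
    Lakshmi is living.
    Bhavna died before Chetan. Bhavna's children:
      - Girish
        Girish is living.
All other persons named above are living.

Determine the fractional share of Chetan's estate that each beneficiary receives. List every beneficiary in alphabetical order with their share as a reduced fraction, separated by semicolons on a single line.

Eshan 1/6; Girish 1/6; Lakshmi 1/3; Manoj 1/6; Tarun 1/6

There is no surviving spouse, so the entire estate passes to Chetan's descendants per capita at each generation.
At generation 1 (Rajiv, Lakshmi, Bhavna) there are 3 shares of (1)/3 = 1/3 each.
Living: Lakshmi — each takes 1/3.
Deceased: Rajiv and Bhavna. Their combined 2/3 is pooled and carried to generation 2.
At generation 2 (Tarun, Eshan, Manoj, Girish) there are 4 shares of (2/3)/4 = 1/6 each.
Living: Tarun, Eshan, Manoj, and Girish — each takes 1/6.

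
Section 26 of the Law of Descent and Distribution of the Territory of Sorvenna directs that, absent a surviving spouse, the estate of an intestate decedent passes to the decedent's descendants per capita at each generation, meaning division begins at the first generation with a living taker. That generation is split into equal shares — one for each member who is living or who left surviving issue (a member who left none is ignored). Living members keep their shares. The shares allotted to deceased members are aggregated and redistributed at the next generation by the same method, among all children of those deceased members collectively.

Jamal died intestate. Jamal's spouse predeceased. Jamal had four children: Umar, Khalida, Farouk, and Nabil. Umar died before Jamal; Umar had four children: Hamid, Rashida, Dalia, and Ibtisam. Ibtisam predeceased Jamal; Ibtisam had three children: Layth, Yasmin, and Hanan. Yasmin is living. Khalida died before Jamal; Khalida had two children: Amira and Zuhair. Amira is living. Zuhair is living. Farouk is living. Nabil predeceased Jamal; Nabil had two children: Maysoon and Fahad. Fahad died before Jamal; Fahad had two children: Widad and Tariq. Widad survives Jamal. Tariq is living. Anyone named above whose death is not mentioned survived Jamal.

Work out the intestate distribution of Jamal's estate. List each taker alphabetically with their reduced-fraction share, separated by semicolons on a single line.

Amira 3/32; Dalia 3/32; Farouk 1/4; Hamid 3/32; Hanan 3/80; Layth 3/80; Maysoon 3/32; Rashida 3/32; Tariq 3/80; Widad 3/80; Yasmin 3/80; Zuhair 3/32

There is no surviving spouse, so the entire estate passes to Jamal's descendants per capita at each generation.
At generation 1 (Umar, Khalida, Farouk, Nabil) there are 4 shares of (1)/4 = 1/4 each.
Living: Farouk — each takes 1/4.
Deceased: Umar, Khalida, and Nabil. Their combined 3/4 is pooled and carried to generation 2.
At generation 2 (Hamid, Rashida, Dalia, Ibtisam, Amira, Zuhair, Maysoon, Fahad) there are 8 shares of (3/4)/8 = 3/32 each.
Living: Hamid, Rashida, Dalia, Amira, Zuhair, and Maysoon — each takes 3/32.
Deceased: Ibtisam and Fahad. Their combined 3/16 is pooled and carried to generation 3.
At generation 3 (Layth, Yasmin, Hanan, Widad, Tariq) there are 5 shares of (3/16)/5 = 3/80 each.
Living: Layth, Yasmin, Hanan, Widad, and Tariq — each takes 3/80.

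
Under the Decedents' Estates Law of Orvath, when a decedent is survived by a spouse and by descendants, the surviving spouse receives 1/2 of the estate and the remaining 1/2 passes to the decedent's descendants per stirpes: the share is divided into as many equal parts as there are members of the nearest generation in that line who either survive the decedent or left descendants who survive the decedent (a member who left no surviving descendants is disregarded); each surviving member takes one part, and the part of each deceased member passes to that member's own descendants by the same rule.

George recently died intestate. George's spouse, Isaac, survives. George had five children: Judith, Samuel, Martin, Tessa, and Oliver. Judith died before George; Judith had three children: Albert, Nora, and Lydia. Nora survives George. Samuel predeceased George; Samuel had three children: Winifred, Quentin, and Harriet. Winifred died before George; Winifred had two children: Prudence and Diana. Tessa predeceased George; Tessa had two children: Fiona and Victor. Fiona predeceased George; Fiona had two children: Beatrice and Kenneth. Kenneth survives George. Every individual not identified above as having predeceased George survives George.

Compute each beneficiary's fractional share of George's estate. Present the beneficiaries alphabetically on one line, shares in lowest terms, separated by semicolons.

Albert 1/30; Beatrice 1/40; Diana 1/60; Harriet 1/30; Isaac 1/2; Kenneth 1/40; Lydia 1/30; Martin 1/10; Nora 1/30; Oliver 1/10; Prudence 1/60; Quentin 1/30; Victor 1/20

Isaac, as surviving spouse, takes 1/2.
The remaining 1/2 passes to George's descendants per stirpes.
The 1/2 is divided into 5 equal shares of 1/10 among Judith, Samuel, Martin, Tessa, Oliver.
Judith predeceased; the 1/10 allotted to Judith's branch passes to Judith's issue by representation.
The 1/10 is divided into 3 equal shares of 1/30 among Albert, Nora, Lydia.
Albert is living and takes 1/30.
Nora is living and takes 1/30.
Lydia is living and takes 1/30.
Samuel predeceased; the 1/10 allotted to Samuel's branch passes to Samuel's issue by representation.
The 1/10 is divided into 3 equal shares of 1/30 among Winifred, Quentin, Harriet.
Winifred predeceased; the 1/30 allotted to Winifred's branch passes to Winifred's issue by representation.
The 1/30 is divided into 2 equal shares of 1/60 among Prudence, Diana.
Prudence is living and takes 1/60.
Diana is living and takes 1/60.
Quentin is living and takes 1/30.
Harriet is living and takes 1/30.
Martin is living and takes 1/10.
Tessa predeceased; the 1/10 allotted to Tessa's branch passes to Tessa's issue by representation.
The 1/10 is divided into 2 equal shares of 1/20 among Fiona, Victor.
Fiona predeceased; the 1/20 allotted to Fiona's branch passes to Fiona's issue by representation.
The 1/20 is divided into 2 equal shares of 1/40 among Beatrice, Kenneth.
Beatrice is living and takes 1/40.
Kenneth is living and takes 1/40.
Victor is living and takes 1/20.
Oliver is living and takes 1/10.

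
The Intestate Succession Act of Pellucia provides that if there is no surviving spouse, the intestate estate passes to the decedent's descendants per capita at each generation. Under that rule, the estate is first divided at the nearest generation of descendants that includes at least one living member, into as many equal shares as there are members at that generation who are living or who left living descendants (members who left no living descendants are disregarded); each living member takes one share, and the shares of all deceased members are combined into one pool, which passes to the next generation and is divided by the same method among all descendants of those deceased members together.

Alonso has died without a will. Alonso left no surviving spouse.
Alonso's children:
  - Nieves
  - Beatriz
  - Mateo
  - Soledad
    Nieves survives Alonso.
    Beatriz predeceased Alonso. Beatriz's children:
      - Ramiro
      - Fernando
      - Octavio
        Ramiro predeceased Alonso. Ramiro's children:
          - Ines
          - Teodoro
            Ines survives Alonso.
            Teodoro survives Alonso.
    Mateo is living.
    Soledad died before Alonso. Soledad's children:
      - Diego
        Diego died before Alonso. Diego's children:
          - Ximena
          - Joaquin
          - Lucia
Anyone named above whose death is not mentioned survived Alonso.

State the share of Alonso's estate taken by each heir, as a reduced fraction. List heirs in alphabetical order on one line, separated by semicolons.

Fernando 1/8; Ines 1/20; Joaquin 1/20; Lucia 1/20; Mateo 1/4; Nieves 1/4; Octavio 1/8; Teodoro 1/20; Ximena 1/20

There is no surviving spouse, so the entire estate passes to Alonso's descendants per capita at each generation.
At generation 1 (Nieves, Beatriz, Mateo, Soledad) there are 4 shares of (1)/4 = 1/4 each.
Living: Nieves and Mateo — each takes 1/4.
Deceased: Beatriz and Soledad. Their combined 1/2 is pooled and carried to generation 2.
At generation 2 (Ramiro, Fernando, Octavio, Diego) there are 4 shares of (1/2)/4 = 1/8 each.
Living: Fernando and Octavio — each takes 1/8.
Deceased: Ramiro and Diego. Their combined 1/4 is pooled and carried to generation 3.
At generation 3 (Ines, Teodoro, Ximena, Joaquin, Lucia) there are 5 shares of (1/4)/5 = 1/20 each.
Living: Ines, Teodoro, Ximena, Joaquin, and Lucia — each takes 1/20.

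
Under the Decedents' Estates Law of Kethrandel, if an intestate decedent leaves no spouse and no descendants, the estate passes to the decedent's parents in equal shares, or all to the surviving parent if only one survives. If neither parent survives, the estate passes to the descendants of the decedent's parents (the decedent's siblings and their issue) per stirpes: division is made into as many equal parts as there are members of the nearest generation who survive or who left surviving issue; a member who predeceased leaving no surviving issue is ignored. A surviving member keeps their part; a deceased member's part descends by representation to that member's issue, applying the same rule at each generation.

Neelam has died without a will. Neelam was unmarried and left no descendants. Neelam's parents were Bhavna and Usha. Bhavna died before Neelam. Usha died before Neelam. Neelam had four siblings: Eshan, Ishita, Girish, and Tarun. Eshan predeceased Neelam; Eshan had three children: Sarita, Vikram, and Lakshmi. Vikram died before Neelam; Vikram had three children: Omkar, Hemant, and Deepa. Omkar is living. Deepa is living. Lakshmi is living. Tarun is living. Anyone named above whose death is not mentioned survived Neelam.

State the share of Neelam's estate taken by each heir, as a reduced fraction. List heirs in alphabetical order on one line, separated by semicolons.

Neither parent survives and there are no descendants, so the estate passes to Neelam's siblings and their issue per stirpes.
The estate is divided into 4 equal shares of 1/4 among Eshan, Ishita, Girish, Tarun.
Eshan predeceased; the 1/4 allotted to Eshan's branch passes to Eshan's issue by representation.
The 1/4 is divided into 3 equal shares of 1/12 among Sarita, Vikram, Lakshmi.
Sarita is living and takes 1/12.
Vikram predeceased; the 1/12 allotted to Vikram's branch passes to Vikram's issue by representation.
The 1/12 is divided into 3 equal shares of 1/36 among Omkar, Hemant, Deepa.
Omkar is living and takes 1/36.
Hemant is living and takes 1/36.
Deepa is living and takes 1/36.
Lakshmi is living and takes 1/12.
Ishita is living and takes 1/4.
Girish is living and takes 1/4.
Tarun is living and takes 1/4.

Deepa 1/36; Girish 1/4; Hemant 1/36; Ishita 1/4; Lakshmi 1/12; Omkar 1/36; Sarita 1/12; Tarun 1/4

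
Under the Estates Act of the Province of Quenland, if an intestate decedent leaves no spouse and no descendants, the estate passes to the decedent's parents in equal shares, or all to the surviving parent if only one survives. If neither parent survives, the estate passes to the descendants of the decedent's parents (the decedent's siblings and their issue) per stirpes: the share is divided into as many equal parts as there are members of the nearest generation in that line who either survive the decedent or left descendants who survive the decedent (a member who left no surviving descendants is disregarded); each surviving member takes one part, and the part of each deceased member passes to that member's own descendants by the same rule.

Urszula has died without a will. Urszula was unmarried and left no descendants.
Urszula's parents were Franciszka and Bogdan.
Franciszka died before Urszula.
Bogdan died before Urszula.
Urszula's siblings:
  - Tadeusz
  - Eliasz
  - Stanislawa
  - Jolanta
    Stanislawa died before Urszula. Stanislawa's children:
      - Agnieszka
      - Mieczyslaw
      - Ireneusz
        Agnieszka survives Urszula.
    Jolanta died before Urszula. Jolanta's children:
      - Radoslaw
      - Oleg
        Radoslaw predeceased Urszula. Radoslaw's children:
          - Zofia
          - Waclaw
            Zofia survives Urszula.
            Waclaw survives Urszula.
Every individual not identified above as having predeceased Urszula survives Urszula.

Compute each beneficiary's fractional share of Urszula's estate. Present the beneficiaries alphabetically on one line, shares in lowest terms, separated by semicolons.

Agnieszka 1/12; Eliasz 1/4; Ireneusz 1/12; Mieczyslaw 1/12; Oleg 1/8; Tadeusz 1/4; Waclaw 1/16; Zofia 1/16

Neither parent survives and there are no descendants, so the estate passes to Urszula's siblings and their issue per stirpes.
The estate is divided into 4 equal shares of 1/4 among Tadeusz, Eliasz, Stanislawa, Jolanta.
Tadeusz is living and takes 1/4.
Eliasz is living and takes 1/4.
Stanislawa predeceased; the 1/4 allotted to Stanislawa's branch passes to Stanislawa's issue by representation.
The 1/4 is divided into 3 equal shares of 1/12 among Agnieszka, Mieczyslaw, Ireneusz.
Agnieszka is living and takes 1/12.
Mieczyslaw is living and takes 1/12.
Ireneusz is living and takes 1/12.
Jolanta predeceased; the 1/4 allotted to Jolanta's branch passes to Jolanta's issue by representation.
The 1/4 is divided into 2 equal shares of 1/8 among Radoslaw, Oleg.
Radoslaw predeceased; the 1/8 allotted to Radoslaw's branch passes to Radoslaw's issue by representation.
The 1/8 is divided into 2 equal shares of 1/16 among Zofia, Waclaw.
Zofia is living and takes 1/16.
Waclaw is living and takes 1/16.
Oleg is living and takes 1/8.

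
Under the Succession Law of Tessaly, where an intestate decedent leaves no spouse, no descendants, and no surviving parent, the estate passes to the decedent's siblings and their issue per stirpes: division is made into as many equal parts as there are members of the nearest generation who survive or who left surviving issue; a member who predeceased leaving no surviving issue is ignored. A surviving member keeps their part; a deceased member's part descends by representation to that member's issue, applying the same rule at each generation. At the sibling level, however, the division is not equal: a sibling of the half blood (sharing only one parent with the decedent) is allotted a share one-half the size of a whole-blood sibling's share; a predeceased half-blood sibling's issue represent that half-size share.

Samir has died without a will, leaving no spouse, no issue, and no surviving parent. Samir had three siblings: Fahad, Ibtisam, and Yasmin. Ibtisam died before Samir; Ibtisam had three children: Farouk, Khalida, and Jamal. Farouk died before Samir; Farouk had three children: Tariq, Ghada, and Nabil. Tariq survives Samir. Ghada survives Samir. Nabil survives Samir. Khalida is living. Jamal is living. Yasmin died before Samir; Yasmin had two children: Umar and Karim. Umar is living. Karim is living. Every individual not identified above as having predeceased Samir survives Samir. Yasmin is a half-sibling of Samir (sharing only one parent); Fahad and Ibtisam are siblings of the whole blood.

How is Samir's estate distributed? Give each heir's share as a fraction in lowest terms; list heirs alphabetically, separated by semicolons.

No spouse, descendants, or parent survives, so the estate passes to Samir's siblings per stirpes.
Half-blood siblings count for one-half the weight of whole-blood siblings at the initial division.
Dividing 1 in proportion to weights (total weight 5/2): Fahad (weight 1) → 2/5; Ibtisam (weight 1) → 2/5; Yasmin (weight 1/2) → 1/5.
Fahad is living and takes 2/5.
Ibtisam predeceased; the 2/5 allotted to Ibtisam's branch passes to Ibtisam's issue by representation.
The 2/5 is divided into 3 equal shares of 2/15 among Farouk, Khalida, Jamal.
Farouk predeceased; the 2/15 allotted to Farouk's branch passes to Farouk's issue by representation.
The 2/15 is divided into 3 equal shares of 2/45 among Tariq, Ghada, Nabil.
Tariq is living and takes 2/45.
Ghada is living and takes 2/45.
Nabil is living and takes 2/45.
Khalida is living and takes 2/15.
Jamal is living and takes 2/15.
Yasmin predeceased; the 1/5 allotted to Yasmin's branch passes to Yasmin's issue by representation.
The 1/5 is divided into 2 equal shares of 1/10 among Umar, Karim.
Umar is living and takes 1/10.
Karim is living and takes 1/10.

Fahad 2/5; Ghada 2/45; Jamal 2/15; Karim 1/10; Khalida 2/15; Nabil 2/45; Tariq 2/45; Umar 1/10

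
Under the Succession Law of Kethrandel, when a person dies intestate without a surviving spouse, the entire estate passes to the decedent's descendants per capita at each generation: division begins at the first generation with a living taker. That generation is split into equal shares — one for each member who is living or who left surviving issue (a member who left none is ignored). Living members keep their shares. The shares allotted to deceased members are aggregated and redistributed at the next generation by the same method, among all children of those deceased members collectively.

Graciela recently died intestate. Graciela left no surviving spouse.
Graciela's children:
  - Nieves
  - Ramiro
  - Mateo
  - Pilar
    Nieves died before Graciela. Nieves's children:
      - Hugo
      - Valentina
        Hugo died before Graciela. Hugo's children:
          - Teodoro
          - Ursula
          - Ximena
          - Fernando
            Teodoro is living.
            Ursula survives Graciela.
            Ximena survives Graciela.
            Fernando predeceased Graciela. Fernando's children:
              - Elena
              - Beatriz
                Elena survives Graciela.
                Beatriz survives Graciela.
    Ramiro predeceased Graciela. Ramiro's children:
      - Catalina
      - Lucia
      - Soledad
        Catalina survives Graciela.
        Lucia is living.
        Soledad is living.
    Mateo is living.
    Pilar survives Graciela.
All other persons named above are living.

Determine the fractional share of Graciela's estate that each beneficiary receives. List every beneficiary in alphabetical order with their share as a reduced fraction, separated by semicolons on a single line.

Beatriz 1/80; Catalina 1/10; Elena 1/80; Lucia 1/10; Mateo 1/4; Pilar 1/4; Soledad 1/10; Teodoro 1/40; Ursula 1/40; Valentina 1/10; Ximena 1/40

There is no surviving spouse, so the entire estate passes to Graciela's descendants per capita at each generation.
At generation 1 (Nieves, Ramiro, Mateo, Pilar) there are 4 shares of (1)/4 = 1/4 each.
Living: Mateo and Pilar — each takes 1/4.
Deceased: Nieves and Ramiro. Their combined 1/2 is pooled and carried to generation 2.
At generation 2 (Hugo, Valentina, Catalina, Lucia, Soledad) there are 5 shares of (1/2)/5 = 1/10 each.
Living: Valentina, Catalina, Lucia, and Soledad — each takes 1/10.
Deceased: Hugo. That 1/10 share is carried to generation 3.
At generation 3 (Teodoro, Ursula, Ximena, Fernando) there are 4 shares of (1/10)/4 = 1/40 each.
Living: Teodoro, Ursula, and Ximena — each takes 1/40.
Deceased: Fernando. That 1/40 share is carried to generation 4.
At generation 4 (Elena, Beatriz) there are 2 shares of (1/40)/2 = 1/80 each.
Living: Elena and Beatriz — each takes 1/80.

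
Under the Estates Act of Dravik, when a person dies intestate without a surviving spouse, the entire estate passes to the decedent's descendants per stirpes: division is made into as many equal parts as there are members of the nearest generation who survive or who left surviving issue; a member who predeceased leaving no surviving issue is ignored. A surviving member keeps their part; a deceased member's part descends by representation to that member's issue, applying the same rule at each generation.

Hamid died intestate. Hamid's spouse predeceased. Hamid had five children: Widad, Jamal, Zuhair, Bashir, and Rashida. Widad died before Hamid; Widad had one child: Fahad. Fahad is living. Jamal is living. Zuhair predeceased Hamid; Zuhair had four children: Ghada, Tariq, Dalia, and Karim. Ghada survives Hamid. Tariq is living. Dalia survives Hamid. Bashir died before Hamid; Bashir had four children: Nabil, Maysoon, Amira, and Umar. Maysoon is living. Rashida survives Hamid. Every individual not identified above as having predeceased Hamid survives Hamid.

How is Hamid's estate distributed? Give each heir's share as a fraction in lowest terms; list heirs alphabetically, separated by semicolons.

Amira 1/20; Dalia 1/20; Fahad 1/5; Ghada 1/20; Jamal 1/5; Karim 1/20; Maysoon 1/20; Nabil 1/20; Rashida 1/5; Tariq 1/20; Umar 1/20

There is no surviving spouse, so the entire estate passes to Hamid's descendants per stirpes.
The estate is divided into 5 equal shares of 1/5 among Widad, Jamal, Zuhair, Bashir, Rashida.
Widad predeceased; the 1/5 allotted to Widad's branch passes to Widad's issue by representation.
Fahad is the sole taker at this level and receives the full 1/5.
Jamal is living and takes 1/5.
Zuhair predeceased; the 1/5 allotted to Zuhair's branch passes to Zuhair's issue by representation.
The 1/5 is divided into 4 equal shares of 1/20 among Ghada, Tariq, Dalia, Karim.
Ghada is living and takes 1/20.
Tariq is living and takes 1/20.
Dalia is living and takes 1/20.
Karim is living and takes 1/20.
Bashir predeceased; the 1/5 allotted to Bashir's branch passes to Bashir's issue by representation.
The 1/5 is divided into 4 equal shares of 1/20 among Nabil, Maysoon, Amira, Umar.
Nabil is living and takes 1/20.
Maysoon is living and takes 1/20.
Amira is living and takes 1/20.
Umar is living and takes 1/20.
Rashida is living and takes 1/5.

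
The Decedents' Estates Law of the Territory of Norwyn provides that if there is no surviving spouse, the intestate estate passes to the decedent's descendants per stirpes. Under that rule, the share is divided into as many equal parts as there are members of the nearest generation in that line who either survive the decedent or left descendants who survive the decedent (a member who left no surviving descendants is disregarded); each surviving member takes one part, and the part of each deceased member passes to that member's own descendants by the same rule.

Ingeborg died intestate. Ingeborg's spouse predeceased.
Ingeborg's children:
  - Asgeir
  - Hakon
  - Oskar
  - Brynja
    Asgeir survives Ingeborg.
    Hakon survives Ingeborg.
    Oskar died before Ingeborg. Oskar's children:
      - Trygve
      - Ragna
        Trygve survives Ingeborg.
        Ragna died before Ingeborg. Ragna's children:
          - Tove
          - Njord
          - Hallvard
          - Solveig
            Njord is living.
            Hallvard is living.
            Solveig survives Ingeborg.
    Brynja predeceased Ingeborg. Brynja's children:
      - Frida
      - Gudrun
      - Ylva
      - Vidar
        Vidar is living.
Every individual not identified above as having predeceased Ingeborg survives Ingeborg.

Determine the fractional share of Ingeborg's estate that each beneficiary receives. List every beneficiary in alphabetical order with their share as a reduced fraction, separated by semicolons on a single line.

Asgeir 1/4; Frida 1/16; Gudrun 1/16; Hakon 1/4; Hallvard 1/32; Njord 1/32; Solveig 1/32; Tove 1/32; Trygve 1/8; Vidar 1/16; Ylva 1/16

There is no surviving spouse, so the entire estate passes to Ingeborg's descendants per stirpes.
The estate is divided into 4 equal shares of 1/4 among Asgeir, Hakon, Oskar, Brynja.
Asgeir is living and takes 1/4.
Hakon is living and takes 1/4.
Oskar predeceased; the 1/4 allotted to Oskar's branch passes to Oskar's issue by representation.
The 1/4 is divided into 2 equal shares of 1/8 among Trygve, Ragna.
Trygve is living and takes 1/8.
Ragna predeceased; the 1/8 allotted to Ragna's branch passes to Ragna's issue by representation.
The 1/8 is divided into 4 equal shares of 1/32 among Tove, Njord, Hallvard, Solveig.
Tove is living and takes 1/32.
Njord is living and takes 1/32.
Hallvard is living and takes 1/32.
Solveig is living and takes 1/32.
Brynja predeceased; the 1/4 allotted to Brynja's branch passes to Brynja's issue by representation.
The 1/4 is divided into 4 equal shares of 1/16 among Frida, Gudrun, Ylva, Vidar.
Frida is living and takes 1/16.
Gudrun is living and takes 1/16.
Ylva is living and takes 1/16.
Vidar is living and takes 1/16.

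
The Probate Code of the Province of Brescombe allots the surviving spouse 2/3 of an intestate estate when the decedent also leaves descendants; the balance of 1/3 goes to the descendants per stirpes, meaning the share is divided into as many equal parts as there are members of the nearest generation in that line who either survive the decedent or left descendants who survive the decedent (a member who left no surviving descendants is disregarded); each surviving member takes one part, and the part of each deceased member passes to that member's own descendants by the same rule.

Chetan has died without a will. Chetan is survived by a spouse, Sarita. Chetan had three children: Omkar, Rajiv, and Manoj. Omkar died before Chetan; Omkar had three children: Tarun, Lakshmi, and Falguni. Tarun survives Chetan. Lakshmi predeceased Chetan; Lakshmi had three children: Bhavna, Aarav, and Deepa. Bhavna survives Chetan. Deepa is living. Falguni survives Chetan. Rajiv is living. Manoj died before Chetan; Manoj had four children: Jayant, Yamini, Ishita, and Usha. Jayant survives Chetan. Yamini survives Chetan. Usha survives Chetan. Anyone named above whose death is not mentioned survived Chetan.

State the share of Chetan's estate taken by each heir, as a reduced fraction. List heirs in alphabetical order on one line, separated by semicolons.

Sarita, as surviving spouse, takes 2/3.
The remaining 1/3 passes to Chetan's descendants per stirpes.
The 1/3 is divided into 3 equal shares of 1/9 among Omkar, Rajiv, Manoj.
Omkar predeceased; the 1/9 allotted to Omkar's branch passes to Omkar's issue by representation.
The 1/9 is divided into 3 equal shares of 1/27 among Tarun, Lakshmi, Falguni.
Tarun is living and takes 1/27.
Lakshmi predeceased; the 1/27 allotted to Lakshmi's branch passes to Lakshmi's issue by representation.
The 1/27 is divided into 3 equal shares of 1/81 among Bhavna, Aarav, Deepa.
Bhavna is living and takes 1/81.
Aarav is living and takes 1/81.
Deepa is living and takes 1/81.
Falguni is living and takes 1/27.
Rajiv is living and takes 1/9.
Manoj predeceased; the 1/9 allotted to Manoj's branch passes to Manoj's issue by representation.
The 1/9 is divided into 4 equal shares of 1/36 among Jayant, Yamini, Ishita, Usha.
Jayant is living and takes 1/36.
Yamini is living and takes 1/36.
Ishita is living and takes 1/36.
Usha is living and takes 1/36.

Aarav 1/81; Bhavna 1/81; Deepa 1/81; Falguni 1/27; Ishita 1/36; Jayant 1/36; Rajiv 1/9; Sarita 2/3; Tarun 1/27; Usha 1/36; Yamini 1/36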